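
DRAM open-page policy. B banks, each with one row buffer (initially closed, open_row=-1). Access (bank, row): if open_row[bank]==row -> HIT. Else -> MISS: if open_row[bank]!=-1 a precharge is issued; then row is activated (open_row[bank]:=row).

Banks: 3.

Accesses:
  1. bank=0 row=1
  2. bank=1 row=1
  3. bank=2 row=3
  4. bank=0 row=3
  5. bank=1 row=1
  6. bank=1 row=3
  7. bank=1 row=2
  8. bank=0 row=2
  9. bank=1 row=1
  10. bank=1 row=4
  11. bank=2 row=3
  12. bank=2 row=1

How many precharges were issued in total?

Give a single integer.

Acc 1: bank0 row1 -> MISS (open row1); precharges=0
Acc 2: bank1 row1 -> MISS (open row1); precharges=0
Acc 3: bank2 row3 -> MISS (open row3); precharges=0
Acc 4: bank0 row3 -> MISS (open row3); precharges=1
Acc 5: bank1 row1 -> HIT
Acc 6: bank1 row3 -> MISS (open row3); precharges=2
Acc 7: bank1 row2 -> MISS (open row2); precharges=3
Acc 8: bank0 row2 -> MISS (open row2); precharges=4
Acc 9: bank1 row1 -> MISS (open row1); precharges=5
Acc 10: bank1 row4 -> MISS (open row4); precharges=6
Acc 11: bank2 row3 -> HIT
Acc 12: bank2 row1 -> MISS (open row1); precharges=7

Answer: 7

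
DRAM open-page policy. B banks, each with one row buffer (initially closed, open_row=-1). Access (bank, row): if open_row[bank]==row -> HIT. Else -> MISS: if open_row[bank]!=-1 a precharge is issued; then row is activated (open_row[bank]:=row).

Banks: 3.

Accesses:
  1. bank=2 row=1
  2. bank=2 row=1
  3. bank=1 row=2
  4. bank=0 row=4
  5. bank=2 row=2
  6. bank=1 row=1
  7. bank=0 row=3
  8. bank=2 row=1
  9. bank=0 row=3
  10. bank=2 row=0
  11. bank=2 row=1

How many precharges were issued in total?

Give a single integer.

Acc 1: bank2 row1 -> MISS (open row1); precharges=0
Acc 2: bank2 row1 -> HIT
Acc 3: bank1 row2 -> MISS (open row2); precharges=0
Acc 4: bank0 row4 -> MISS (open row4); precharges=0
Acc 5: bank2 row2 -> MISS (open row2); precharges=1
Acc 6: bank1 row1 -> MISS (open row1); precharges=2
Acc 7: bank0 row3 -> MISS (open row3); precharges=3
Acc 8: bank2 row1 -> MISS (open row1); precharges=4
Acc 9: bank0 row3 -> HIT
Acc 10: bank2 row0 -> MISS (open row0); precharges=5
Acc 11: bank2 row1 -> MISS (open row1); precharges=6

Answer: 6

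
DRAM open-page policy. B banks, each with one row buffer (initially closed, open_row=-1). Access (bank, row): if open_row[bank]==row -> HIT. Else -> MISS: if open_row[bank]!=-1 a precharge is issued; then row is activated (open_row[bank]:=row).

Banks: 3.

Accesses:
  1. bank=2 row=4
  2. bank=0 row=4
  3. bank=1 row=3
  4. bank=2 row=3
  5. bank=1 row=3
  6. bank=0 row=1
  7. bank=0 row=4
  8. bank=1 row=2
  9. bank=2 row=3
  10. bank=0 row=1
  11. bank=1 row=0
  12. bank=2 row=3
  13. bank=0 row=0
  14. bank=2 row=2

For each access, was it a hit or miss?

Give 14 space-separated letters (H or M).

Answer: M M M M H M M M H M M H M M

Derivation:
Acc 1: bank2 row4 -> MISS (open row4); precharges=0
Acc 2: bank0 row4 -> MISS (open row4); precharges=0
Acc 3: bank1 row3 -> MISS (open row3); precharges=0
Acc 4: bank2 row3 -> MISS (open row3); precharges=1
Acc 5: bank1 row3 -> HIT
Acc 6: bank0 row1 -> MISS (open row1); precharges=2
Acc 7: bank0 row4 -> MISS (open row4); precharges=3
Acc 8: bank1 row2 -> MISS (open row2); precharges=4
Acc 9: bank2 row3 -> HIT
Acc 10: bank0 row1 -> MISS (open row1); precharges=5
Acc 11: bank1 row0 -> MISS (open row0); precharges=6
Acc 12: bank2 row3 -> HIT
Acc 13: bank0 row0 -> MISS (open row0); precharges=7
Acc 14: bank2 row2 -> MISS (open row2); precharges=8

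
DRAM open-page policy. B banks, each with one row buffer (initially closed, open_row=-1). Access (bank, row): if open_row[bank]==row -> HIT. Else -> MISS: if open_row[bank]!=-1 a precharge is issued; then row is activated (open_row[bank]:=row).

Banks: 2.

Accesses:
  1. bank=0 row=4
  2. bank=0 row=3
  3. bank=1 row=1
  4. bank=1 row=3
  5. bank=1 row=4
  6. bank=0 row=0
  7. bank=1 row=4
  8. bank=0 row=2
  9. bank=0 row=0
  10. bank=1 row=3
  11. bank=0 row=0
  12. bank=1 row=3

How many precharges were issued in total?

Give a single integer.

Answer: 7

Derivation:
Acc 1: bank0 row4 -> MISS (open row4); precharges=0
Acc 2: bank0 row3 -> MISS (open row3); precharges=1
Acc 3: bank1 row1 -> MISS (open row1); precharges=1
Acc 4: bank1 row3 -> MISS (open row3); precharges=2
Acc 5: bank1 row4 -> MISS (open row4); precharges=3
Acc 6: bank0 row0 -> MISS (open row0); precharges=4
Acc 7: bank1 row4 -> HIT
Acc 8: bank0 row2 -> MISS (open row2); precharges=5
Acc 9: bank0 row0 -> MISS (open row0); precharges=6
Acc 10: bank1 row3 -> MISS (open row3); precharges=7
Acc 11: bank0 row0 -> HIT
Acc 12: bank1 row3 -> HIT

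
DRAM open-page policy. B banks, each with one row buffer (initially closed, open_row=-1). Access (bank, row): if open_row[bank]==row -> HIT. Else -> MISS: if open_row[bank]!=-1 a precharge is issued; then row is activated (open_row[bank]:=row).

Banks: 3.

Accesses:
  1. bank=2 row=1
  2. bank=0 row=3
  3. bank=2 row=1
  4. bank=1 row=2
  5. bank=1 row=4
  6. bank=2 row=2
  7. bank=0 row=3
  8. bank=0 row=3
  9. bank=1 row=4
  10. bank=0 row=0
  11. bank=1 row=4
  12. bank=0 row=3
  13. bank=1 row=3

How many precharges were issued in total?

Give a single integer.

Answer: 5

Derivation:
Acc 1: bank2 row1 -> MISS (open row1); precharges=0
Acc 2: bank0 row3 -> MISS (open row3); precharges=0
Acc 3: bank2 row1 -> HIT
Acc 4: bank1 row2 -> MISS (open row2); precharges=0
Acc 5: bank1 row4 -> MISS (open row4); precharges=1
Acc 6: bank2 row2 -> MISS (open row2); precharges=2
Acc 7: bank0 row3 -> HIT
Acc 8: bank0 row3 -> HIT
Acc 9: bank1 row4 -> HIT
Acc 10: bank0 row0 -> MISS (open row0); precharges=3
Acc 11: bank1 row4 -> HIT
Acc 12: bank0 row3 -> MISS (open row3); precharges=4
Acc 13: bank1 row3 -> MISS (open row3); precharges=5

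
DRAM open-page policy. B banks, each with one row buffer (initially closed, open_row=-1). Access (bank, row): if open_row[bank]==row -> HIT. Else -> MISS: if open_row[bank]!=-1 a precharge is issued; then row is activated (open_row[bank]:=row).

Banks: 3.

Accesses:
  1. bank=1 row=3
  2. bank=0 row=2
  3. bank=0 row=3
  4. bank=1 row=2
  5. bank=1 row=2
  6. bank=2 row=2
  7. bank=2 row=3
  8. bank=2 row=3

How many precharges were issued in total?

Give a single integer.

Acc 1: bank1 row3 -> MISS (open row3); precharges=0
Acc 2: bank0 row2 -> MISS (open row2); precharges=0
Acc 3: bank0 row3 -> MISS (open row3); precharges=1
Acc 4: bank1 row2 -> MISS (open row2); precharges=2
Acc 5: bank1 row2 -> HIT
Acc 6: bank2 row2 -> MISS (open row2); precharges=2
Acc 7: bank2 row3 -> MISS (open row3); precharges=3
Acc 8: bank2 row3 -> HIT

Answer: 3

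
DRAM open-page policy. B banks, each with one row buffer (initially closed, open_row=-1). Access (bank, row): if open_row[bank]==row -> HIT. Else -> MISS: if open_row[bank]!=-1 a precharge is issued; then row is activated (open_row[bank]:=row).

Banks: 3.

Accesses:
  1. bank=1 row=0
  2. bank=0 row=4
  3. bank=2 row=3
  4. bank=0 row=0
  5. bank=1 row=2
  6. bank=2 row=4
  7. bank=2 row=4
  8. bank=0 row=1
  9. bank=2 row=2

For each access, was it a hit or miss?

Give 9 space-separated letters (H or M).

Acc 1: bank1 row0 -> MISS (open row0); precharges=0
Acc 2: bank0 row4 -> MISS (open row4); precharges=0
Acc 3: bank2 row3 -> MISS (open row3); precharges=0
Acc 4: bank0 row0 -> MISS (open row0); precharges=1
Acc 5: bank1 row2 -> MISS (open row2); precharges=2
Acc 6: bank2 row4 -> MISS (open row4); precharges=3
Acc 7: bank2 row4 -> HIT
Acc 8: bank0 row1 -> MISS (open row1); precharges=4
Acc 9: bank2 row2 -> MISS (open row2); precharges=5

Answer: M M M M M M H M M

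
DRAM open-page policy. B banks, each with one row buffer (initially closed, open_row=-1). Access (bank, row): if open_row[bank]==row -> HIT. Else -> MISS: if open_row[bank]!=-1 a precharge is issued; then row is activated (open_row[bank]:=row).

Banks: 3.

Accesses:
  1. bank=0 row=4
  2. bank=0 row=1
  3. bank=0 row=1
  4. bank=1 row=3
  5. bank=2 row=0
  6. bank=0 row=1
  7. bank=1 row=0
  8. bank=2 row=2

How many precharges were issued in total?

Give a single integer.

Answer: 3

Derivation:
Acc 1: bank0 row4 -> MISS (open row4); precharges=0
Acc 2: bank0 row1 -> MISS (open row1); precharges=1
Acc 3: bank0 row1 -> HIT
Acc 4: bank1 row3 -> MISS (open row3); precharges=1
Acc 5: bank2 row0 -> MISS (open row0); precharges=1
Acc 6: bank0 row1 -> HIT
Acc 7: bank1 row0 -> MISS (open row0); precharges=2
Acc 8: bank2 row2 -> MISS (open row2); precharges=3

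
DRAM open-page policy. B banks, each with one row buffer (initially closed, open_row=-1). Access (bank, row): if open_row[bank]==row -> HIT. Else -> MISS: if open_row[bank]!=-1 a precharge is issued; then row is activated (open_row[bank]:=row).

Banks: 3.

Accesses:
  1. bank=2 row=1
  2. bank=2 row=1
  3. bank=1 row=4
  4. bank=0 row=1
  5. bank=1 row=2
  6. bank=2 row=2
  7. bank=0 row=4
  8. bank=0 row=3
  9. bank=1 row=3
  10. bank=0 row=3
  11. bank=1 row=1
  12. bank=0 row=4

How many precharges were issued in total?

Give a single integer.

Answer: 7

Derivation:
Acc 1: bank2 row1 -> MISS (open row1); precharges=0
Acc 2: bank2 row1 -> HIT
Acc 3: bank1 row4 -> MISS (open row4); precharges=0
Acc 4: bank0 row1 -> MISS (open row1); precharges=0
Acc 5: bank1 row2 -> MISS (open row2); precharges=1
Acc 6: bank2 row2 -> MISS (open row2); precharges=2
Acc 7: bank0 row4 -> MISS (open row4); precharges=3
Acc 8: bank0 row3 -> MISS (open row3); precharges=4
Acc 9: bank1 row3 -> MISS (open row3); precharges=5
Acc 10: bank0 row3 -> HIT
Acc 11: bank1 row1 -> MISS (open row1); precharges=6
Acc 12: bank0 row4 -> MISS (open row4); precharges=7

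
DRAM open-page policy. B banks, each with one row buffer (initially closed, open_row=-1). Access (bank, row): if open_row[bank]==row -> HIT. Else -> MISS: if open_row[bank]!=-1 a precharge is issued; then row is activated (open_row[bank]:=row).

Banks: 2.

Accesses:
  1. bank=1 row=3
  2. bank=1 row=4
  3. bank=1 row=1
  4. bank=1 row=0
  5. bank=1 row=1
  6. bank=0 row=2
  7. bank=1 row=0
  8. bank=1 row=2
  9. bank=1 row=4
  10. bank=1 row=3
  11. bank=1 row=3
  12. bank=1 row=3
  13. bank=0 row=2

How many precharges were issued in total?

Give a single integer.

Answer: 8

Derivation:
Acc 1: bank1 row3 -> MISS (open row3); precharges=0
Acc 2: bank1 row4 -> MISS (open row4); precharges=1
Acc 3: bank1 row1 -> MISS (open row1); precharges=2
Acc 4: bank1 row0 -> MISS (open row0); precharges=3
Acc 5: bank1 row1 -> MISS (open row1); precharges=4
Acc 6: bank0 row2 -> MISS (open row2); precharges=4
Acc 7: bank1 row0 -> MISS (open row0); precharges=5
Acc 8: bank1 row2 -> MISS (open row2); precharges=6
Acc 9: bank1 row4 -> MISS (open row4); precharges=7
Acc 10: bank1 row3 -> MISS (open row3); precharges=8
Acc 11: bank1 row3 -> HIT
Acc 12: bank1 row3 -> HIT
Acc 13: bank0 row2 -> HIT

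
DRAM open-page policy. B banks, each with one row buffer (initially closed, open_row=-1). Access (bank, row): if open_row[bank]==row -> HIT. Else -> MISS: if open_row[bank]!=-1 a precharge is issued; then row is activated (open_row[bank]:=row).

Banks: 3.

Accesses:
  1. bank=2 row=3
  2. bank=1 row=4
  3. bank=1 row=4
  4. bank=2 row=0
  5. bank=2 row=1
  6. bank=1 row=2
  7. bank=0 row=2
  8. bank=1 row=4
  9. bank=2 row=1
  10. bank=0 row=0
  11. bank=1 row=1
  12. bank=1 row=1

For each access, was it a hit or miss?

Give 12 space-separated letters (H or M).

Answer: M M H M M M M M H M M H

Derivation:
Acc 1: bank2 row3 -> MISS (open row3); precharges=0
Acc 2: bank1 row4 -> MISS (open row4); precharges=0
Acc 3: bank1 row4 -> HIT
Acc 4: bank2 row0 -> MISS (open row0); precharges=1
Acc 5: bank2 row1 -> MISS (open row1); precharges=2
Acc 6: bank1 row2 -> MISS (open row2); precharges=3
Acc 7: bank0 row2 -> MISS (open row2); precharges=3
Acc 8: bank1 row4 -> MISS (open row4); precharges=4
Acc 9: bank2 row1 -> HIT
Acc 10: bank0 row0 -> MISS (open row0); precharges=5
Acc 11: bank1 row1 -> MISS (open row1); precharges=6
Acc 12: bank1 row1 -> HIT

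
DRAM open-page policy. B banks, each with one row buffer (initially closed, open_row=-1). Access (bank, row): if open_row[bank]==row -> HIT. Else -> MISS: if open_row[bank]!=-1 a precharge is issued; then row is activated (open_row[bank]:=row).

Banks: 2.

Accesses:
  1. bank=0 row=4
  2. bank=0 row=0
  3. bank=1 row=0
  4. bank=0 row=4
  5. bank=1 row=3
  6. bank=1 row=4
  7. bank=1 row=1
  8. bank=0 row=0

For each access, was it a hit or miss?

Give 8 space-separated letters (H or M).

Answer: M M M M M M M M

Derivation:
Acc 1: bank0 row4 -> MISS (open row4); precharges=0
Acc 2: bank0 row0 -> MISS (open row0); precharges=1
Acc 3: bank1 row0 -> MISS (open row0); precharges=1
Acc 4: bank0 row4 -> MISS (open row4); precharges=2
Acc 5: bank1 row3 -> MISS (open row3); precharges=3
Acc 6: bank1 row4 -> MISS (open row4); precharges=4
Acc 7: bank1 row1 -> MISS (open row1); precharges=5
Acc 8: bank0 row0 -> MISS (open row0); precharges=6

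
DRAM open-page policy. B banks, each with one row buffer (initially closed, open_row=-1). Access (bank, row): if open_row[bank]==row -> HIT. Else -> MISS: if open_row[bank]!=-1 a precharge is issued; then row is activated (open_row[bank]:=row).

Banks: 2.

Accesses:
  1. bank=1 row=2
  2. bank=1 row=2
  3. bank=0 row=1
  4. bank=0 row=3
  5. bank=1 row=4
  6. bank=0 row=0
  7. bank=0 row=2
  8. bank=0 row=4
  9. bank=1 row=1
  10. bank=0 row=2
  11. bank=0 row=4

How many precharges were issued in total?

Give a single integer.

Answer: 8

Derivation:
Acc 1: bank1 row2 -> MISS (open row2); precharges=0
Acc 2: bank1 row2 -> HIT
Acc 3: bank0 row1 -> MISS (open row1); precharges=0
Acc 4: bank0 row3 -> MISS (open row3); precharges=1
Acc 5: bank1 row4 -> MISS (open row4); precharges=2
Acc 6: bank0 row0 -> MISS (open row0); precharges=3
Acc 7: bank0 row2 -> MISS (open row2); precharges=4
Acc 8: bank0 row4 -> MISS (open row4); precharges=5
Acc 9: bank1 row1 -> MISS (open row1); precharges=6
Acc 10: bank0 row2 -> MISS (open row2); precharges=7
Acc 11: bank0 row4 -> MISS (open row4); precharges=8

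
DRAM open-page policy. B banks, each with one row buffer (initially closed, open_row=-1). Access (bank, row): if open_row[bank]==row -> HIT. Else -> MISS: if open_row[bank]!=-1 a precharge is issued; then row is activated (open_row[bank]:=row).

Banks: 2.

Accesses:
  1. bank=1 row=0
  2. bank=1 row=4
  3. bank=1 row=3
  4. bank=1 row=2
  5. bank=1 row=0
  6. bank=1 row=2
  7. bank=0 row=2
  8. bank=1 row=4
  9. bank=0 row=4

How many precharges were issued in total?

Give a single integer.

Acc 1: bank1 row0 -> MISS (open row0); precharges=0
Acc 2: bank1 row4 -> MISS (open row4); precharges=1
Acc 3: bank1 row3 -> MISS (open row3); precharges=2
Acc 4: bank1 row2 -> MISS (open row2); precharges=3
Acc 5: bank1 row0 -> MISS (open row0); precharges=4
Acc 6: bank1 row2 -> MISS (open row2); precharges=5
Acc 7: bank0 row2 -> MISS (open row2); precharges=5
Acc 8: bank1 row4 -> MISS (open row4); precharges=6
Acc 9: bank0 row4 -> MISS (open row4); precharges=7

Answer: 7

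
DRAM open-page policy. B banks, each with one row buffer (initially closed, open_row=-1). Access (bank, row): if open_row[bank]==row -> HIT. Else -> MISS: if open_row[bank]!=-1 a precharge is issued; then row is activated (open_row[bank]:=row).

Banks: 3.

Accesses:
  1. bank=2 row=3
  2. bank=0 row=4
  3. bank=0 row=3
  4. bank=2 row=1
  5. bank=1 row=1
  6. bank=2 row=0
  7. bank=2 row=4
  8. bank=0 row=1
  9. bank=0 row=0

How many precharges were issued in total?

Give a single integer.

Acc 1: bank2 row3 -> MISS (open row3); precharges=0
Acc 2: bank0 row4 -> MISS (open row4); precharges=0
Acc 3: bank0 row3 -> MISS (open row3); precharges=1
Acc 4: bank2 row1 -> MISS (open row1); precharges=2
Acc 5: bank1 row1 -> MISS (open row1); precharges=2
Acc 6: bank2 row0 -> MISS (open row0); precharges=3
Acc 7: bank2 row4 -> MISS (open row4); precharges=4
Acc 8: bank0 row1 -> MISS (open row1); precharges=5
Acc 9: bank0 row0 -> MISS (open row0); precharges=6

Answer: 6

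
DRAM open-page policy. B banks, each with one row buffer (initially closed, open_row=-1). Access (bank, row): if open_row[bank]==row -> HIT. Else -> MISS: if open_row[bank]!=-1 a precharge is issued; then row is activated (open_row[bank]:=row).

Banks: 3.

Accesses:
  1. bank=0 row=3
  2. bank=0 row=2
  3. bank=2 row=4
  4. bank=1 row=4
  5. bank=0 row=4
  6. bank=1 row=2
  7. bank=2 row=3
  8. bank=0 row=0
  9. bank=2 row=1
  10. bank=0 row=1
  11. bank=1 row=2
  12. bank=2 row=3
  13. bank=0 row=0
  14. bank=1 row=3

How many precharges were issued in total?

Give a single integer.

Acc 1: bank0 row3 -> MISS (open row3); precharges=0
Acc 2: bank0 row2 -> MISS (open row2); precharges=1
Acc 3: bank2 row4 -> MISS (open row4); precharges=1
Acc 4: bank1 row4 -> MISS (open row4); precharges=1
Acc 5: bank0 row4 -> MISS (open row4); precharges=2
Acc 6: bank1 row2 -> MISS (open row2); precharges=3
Acc 7: bank2 row3 -> MISS (open row3); precharges=4
Acc 8: bank0 row0 -> MISS (open row0); precharges=5
Acc 9: bank2 row1 -> MISS (open row1); precharges=6
Acc 10: bank0 row1 -> MISS (open row1); precharges=7
Acc 11: bank1 row2 -> HIT
Acc 12: bank2 row3 -> MISS (open row3); precharges=8
Acc 13: bank0 row0 -> MISS (open row0); precharges=9
Acc 14: bank1 row3 -> MISS (open row3); precharges=10

Answer: 10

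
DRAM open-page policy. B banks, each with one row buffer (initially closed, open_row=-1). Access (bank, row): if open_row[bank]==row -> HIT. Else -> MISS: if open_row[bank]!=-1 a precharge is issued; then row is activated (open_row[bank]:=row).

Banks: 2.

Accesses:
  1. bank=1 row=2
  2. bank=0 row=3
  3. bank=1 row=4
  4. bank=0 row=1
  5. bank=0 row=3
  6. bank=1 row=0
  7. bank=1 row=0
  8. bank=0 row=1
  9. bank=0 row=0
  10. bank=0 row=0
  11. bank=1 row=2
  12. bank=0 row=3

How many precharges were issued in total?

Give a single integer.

Answer: 8

Derivation:
Acc 1: bank1 row2 -> MISS (open row2); precharges=0
Acc 2: bank0 row3 -> MISS (open row3); precharges=0
Acc 3: bank1 row4 -> MISS (open row4); precharges=1
Acc 4: bank0 row1 -> MISS (open row1); precharges=2
Acc 5: bank0 row3 -> MISS (open row3); precharges=3
Acc 6: bank1 row0 -> MISS (open row0); precharges=4
Acc 7: bank1 row0 -> HIT
Acc 8: bank0 row1 -> MISS (open row1); precharges=5
Acc 9: bank0 row0 -> MISS (open row0); precharges=6
Acc 10: bank0 row0 -> HIT
Acc 11: bank1 row2 -> MISS (open row2); precharges=7
Acc 12: bank0 row3 -> MISS (open row3); precharges=8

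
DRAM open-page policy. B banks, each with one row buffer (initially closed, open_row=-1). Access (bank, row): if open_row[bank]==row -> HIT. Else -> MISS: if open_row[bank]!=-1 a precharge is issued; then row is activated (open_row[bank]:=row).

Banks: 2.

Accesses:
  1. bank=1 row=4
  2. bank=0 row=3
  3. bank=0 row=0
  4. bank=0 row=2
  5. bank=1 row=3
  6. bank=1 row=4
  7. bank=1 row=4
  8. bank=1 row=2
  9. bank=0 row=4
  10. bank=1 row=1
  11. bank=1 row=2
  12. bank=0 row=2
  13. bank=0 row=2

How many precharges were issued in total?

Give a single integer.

Answer: 9

Derivation:
Acc 1: bank1 row4 -> MISS (open row4); precharges=0
Acc 2: bank0 row3 -> MISS (open row3); precharges=0
Acc 3: bank0 row0 -> MISS (open row0); precharges=1
Acc 4: bank0 row2 -> MISS (open row2); precharges=2
Acc 5: bank1 row3 -> MISS (open row3); precharges=3
Acc 6: bank1 row4 -> MISS (open row4); precharges=4
Acc 7: bank1 row4 -> HIT
Acc 8: bank1 row2 -> MISS (open row2); precharges=5
Acc 9: bank0 row4 -> MISS (open row4); precharges=6
Acc 10: bank1 row1 -> MISS (open row1); precharges=7
Acc 11: bank1 row2 -> MISS (open row2); precharges=8
Acc 12: bank0 row2 -> MISS (open row2); precharges=9
Acc 13: bank0 row2 -> HIT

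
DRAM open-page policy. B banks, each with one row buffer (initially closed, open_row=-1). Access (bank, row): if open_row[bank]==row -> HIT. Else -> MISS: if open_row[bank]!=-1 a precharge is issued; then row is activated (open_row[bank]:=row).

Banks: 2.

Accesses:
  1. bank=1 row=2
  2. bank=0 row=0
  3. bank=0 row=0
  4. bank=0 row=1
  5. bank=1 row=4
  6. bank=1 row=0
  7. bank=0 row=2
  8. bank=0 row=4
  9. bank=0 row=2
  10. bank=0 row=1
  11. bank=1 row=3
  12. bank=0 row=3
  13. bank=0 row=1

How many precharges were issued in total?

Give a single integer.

Acc 1: bank1 row2 -> MISS (open row2); precharges=0
Acc 2: bank0 row0 -> MISS (open row0); precharges=0
Acc 3: bank0 row0 -> HIT
Acc 4: bank0 row1 -> MISS (open row1); precharges=1
Acc 5: bank1 row4 -> MISS (open row4); precharges=2
Acc 6: bank1 row0 -> MISS (open row0); precharges=3
Acc 7: bank0 row2 -> MISS (open row2); precharges=4
Acc 8: bank0 row4 -> MISS (open row4); precharges=5
Acc 9: bank0 row2 -> MISS (open row2); precharges=6
Acc 10: bank0 row1 -> MISS (open row1); precharges=7
Acc 11: bank1 row3 -> MISS (open row3); precharges=8
Acc 12: bank0 row3 -> MISS (open row3); precharges=9
Acc 13: bank0 row1 -> MISS (open row1); precharges=10

Answer: 10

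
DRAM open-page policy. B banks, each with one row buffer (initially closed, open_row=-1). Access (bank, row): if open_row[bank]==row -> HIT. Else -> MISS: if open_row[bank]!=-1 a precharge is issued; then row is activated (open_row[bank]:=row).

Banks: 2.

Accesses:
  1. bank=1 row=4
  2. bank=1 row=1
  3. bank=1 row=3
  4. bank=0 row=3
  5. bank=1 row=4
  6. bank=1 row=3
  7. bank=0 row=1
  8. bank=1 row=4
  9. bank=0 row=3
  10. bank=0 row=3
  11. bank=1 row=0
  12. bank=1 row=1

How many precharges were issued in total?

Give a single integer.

Answer: 9

Derivation:
Acc 1: bank1 row4 -> MISS (open row4); precharges=0
Acc 2: bank1 row1 -> MISS (open row1); precharges=1
Acc 3: bank1 row3 -> MISS (open row3); precharges=2
Acc 4: bank0 row3 -> MISS (open row3); precharges=2
Acc 5: bank1 row4 -> MISS (open row4); precharges=3
Acc 6: bank1 row3 -> MISS (open row3); precharges=4
Acc 7: bank0 row1 -> MISS (open row1); precharges=5
Acc 8: bank1 row4 -> MISS (open row4); precharges=6
Acc 9: bank0 row3 -> MISS (open row3); precharges=7
Acc 10: bank0 row3 -> HIT
Acc 11: bank1 row0 -> MISS (open row0); precharges=8
Acc 12: bank1 row1 -> MISS (open row1); precharges=9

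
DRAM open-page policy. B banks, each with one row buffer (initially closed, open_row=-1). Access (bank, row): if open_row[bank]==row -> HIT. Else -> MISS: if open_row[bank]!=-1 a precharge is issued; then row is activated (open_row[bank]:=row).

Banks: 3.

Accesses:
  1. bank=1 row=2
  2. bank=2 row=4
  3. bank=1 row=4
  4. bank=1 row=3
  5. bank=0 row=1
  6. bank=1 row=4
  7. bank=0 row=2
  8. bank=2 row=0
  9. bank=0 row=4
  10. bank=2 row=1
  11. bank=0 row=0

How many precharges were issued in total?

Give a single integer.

Answer: 8

Derivation:
Acc 1: bank1 row2 -> MISS (open row2); precharges=0
Acc 2: bank2 row4 -> MISS (open row4); precharges=0
Acc 3: bank1 row4 -> MISS (open row4); precharges=1
Acc 4: bank1 row3 -> MISS (open row3); precharges=2
Acc 5: bank0 row1 -> MISS (open row1); precharges=2
Acc 6: bank1 row4 -> MISS (open row4); precharges=3
Acc 7: bank0 row2 -> MISS (open row2); precharges=4
Acc 8: bank2 row0 -> MISS (open row0); precharges=5
Acc 9: bank0 row4 -> MISS (open row4); precharges=6
Acc 10: bank2 row1 -> MISS (open row1); precharges=7
Acc 11: bank0 row0 -> MISS (open row0); precharges=8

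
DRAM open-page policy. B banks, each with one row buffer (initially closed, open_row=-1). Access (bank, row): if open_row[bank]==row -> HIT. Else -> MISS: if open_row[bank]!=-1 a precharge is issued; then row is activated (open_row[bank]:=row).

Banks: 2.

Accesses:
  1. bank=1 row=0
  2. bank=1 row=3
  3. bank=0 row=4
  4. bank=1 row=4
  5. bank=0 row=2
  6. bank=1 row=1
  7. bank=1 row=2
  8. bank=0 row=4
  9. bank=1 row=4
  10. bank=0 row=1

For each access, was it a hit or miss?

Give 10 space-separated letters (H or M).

Acc 1: bank1 row0 -> MISS (open row0); precharges=0
Acc 2: bank1 row3 -> MISS (open row3); precharges=1
Acc 3: bank0 row4 -> MISS (open row4); precharges=1
Acc 4: bank1 row4 -> MISS (open row4); precharges=2
Acc 5: bank0 row2 -> MISS (open row2); precharges=3
Acc 6: bank1 row1 -> MISS (open row1); precharges=4
Acc 7: bank1 row2 -> MISS (open row2); precharges=5
Acc 8: bank0 row4 -> MISS (open row4); precharges=6
Acc 9: bank1 row4 -> MISS (open row4); precharges=7
Acc 10: bank0 row1 -> MISS (open row1); precharges=8

Answer: M M M M M M M M M M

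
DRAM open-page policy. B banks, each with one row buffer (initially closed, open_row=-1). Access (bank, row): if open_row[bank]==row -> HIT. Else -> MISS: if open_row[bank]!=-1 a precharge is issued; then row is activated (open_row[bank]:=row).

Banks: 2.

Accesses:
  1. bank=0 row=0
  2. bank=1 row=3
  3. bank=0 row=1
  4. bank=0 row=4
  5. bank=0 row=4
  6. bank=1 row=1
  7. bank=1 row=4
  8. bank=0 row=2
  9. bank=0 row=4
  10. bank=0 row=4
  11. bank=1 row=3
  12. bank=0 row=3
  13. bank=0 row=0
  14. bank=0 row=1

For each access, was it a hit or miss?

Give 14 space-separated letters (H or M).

Acc 1: bank0 row0 -> MISS (open row0); precharges=0
Acc 2: bank1 row3 -> MISS (open row3); precharges=0
Acc 3: bank0 row1 -> MISS (open row1); precharges=1
Acc 4: bank0 row4 -> MISS (open row4); precharges=2
Acc 5: bank0 row4 -> HIT
Acc 6: bank1 row1 -> MISS (open row1); precharges=3
Acc 7: bank1 row4 -> MISS (open row4); precharges=4
Acc 8: bank0 row2 -> MISS (open row2); precharges=5
Acc 9: bank0 row4 -> MISS (open row4); precharges=6
Acc 10: bank0 row4 -> HIT
Acc 11: bank1 row3 -> MISS (open row3); precharges=7
Acc 12: bank0 row3 -> MISS (open row3); precharges=8
Acc 13: bank0 row0 -> MISS (open row0); precharges=9
Acc 14: bank0 row1 -> MISS (open row1); precharges=10

Answer: M M M M H M M M M H M M M M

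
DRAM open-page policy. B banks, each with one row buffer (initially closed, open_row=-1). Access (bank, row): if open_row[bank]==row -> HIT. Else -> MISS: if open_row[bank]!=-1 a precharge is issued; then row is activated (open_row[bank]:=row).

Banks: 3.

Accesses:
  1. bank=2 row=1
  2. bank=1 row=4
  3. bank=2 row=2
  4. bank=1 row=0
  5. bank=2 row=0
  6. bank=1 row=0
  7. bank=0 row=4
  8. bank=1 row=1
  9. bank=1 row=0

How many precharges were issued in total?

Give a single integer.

Answer: 5

Derivation:
Acc 1: bank2 row1 -> MISS (open row1); precharges=0
Acc 2: bank1 row4 -> MISS (open row4); precharges=0
Acc 3: bank2 row2 -> MISS (open row2); precharges=1
Acc 4: bank1 row0 -> MISS (open row0); precharges=2
Acc 5: bank2 row0 -> MISS (open row0); precharges=3
Acc 6: bank1 row0 -> HIT
Acc 7: bank0 row4 -> MISS (open row4); precharges=3
Acc 8: bank1 row1 -> MISS (open row1); precharges=4
Acc 9: bank1 row0 -> MISS (open row0); precharges=5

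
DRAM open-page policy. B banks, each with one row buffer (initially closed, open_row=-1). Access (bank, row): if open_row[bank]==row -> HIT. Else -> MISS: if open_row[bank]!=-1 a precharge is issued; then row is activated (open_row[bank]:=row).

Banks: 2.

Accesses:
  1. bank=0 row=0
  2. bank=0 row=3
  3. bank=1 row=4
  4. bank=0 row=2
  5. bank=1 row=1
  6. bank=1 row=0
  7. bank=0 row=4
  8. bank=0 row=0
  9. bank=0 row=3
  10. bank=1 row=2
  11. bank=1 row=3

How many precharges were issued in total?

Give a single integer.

Acc 1: bank0 row0 -> MISS (open row0); precharges=0
Acc 2: bank0 row3 -> MISS (open row3); precharges=1
Acc 3: bank1 row4 -> MISS (open row4); precharges=1
Acc 4: bank0 row2 -> MISS (open row2); precharges=2
Acc 5: bank1 row1 -> MISS (open row1); precharges=3
Acc 6: bank1 row0 -> MISS (open row0); precharges=4
Acc 7: bank0 row4 -> MISS (open row4); precharges=5
Acc 8: bank0 row0 -> MISS (open row0); precharges=6
Acc 9: bank0 row3 -> MISS (open row3); precharges=7
Acc 10: bank1 row2 -> MISS (open row2); precharges=8
Acc 11: bank1 row3 -> MISS (open row3); precharges=9

Answer: 9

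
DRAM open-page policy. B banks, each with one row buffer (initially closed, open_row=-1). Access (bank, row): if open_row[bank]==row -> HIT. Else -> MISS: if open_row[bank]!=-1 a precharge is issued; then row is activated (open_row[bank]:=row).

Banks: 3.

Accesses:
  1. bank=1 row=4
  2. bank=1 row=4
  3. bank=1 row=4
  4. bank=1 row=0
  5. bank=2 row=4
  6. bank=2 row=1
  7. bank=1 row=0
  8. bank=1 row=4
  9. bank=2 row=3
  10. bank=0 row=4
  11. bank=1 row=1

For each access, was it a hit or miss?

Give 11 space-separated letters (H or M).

Answer: M H H M M M H M M M M

Derivation:
Acc 1: bank1 row4 -> MISS (open row4); precharges=0
Acc 2: bank1 row4 -> HIT
Acc 3: bank1 row4 -> HIT
Acc 4: bank1 row0 -> MISS (open row0); precharges=1
Acc 5: bank2 row4 -> MISS (open row4); precharges=1
Acc 6: bank2 row1 -> MISS (open row1); precharges=2
Acc 7: bank1 row0 -> HIT
Acc 8: bank1 row4 -> MISS (open row4); precharges=3
Acc 9: bank2 row3 -> MISS (open row3); precharges=4
Acc 10: bank0 row4 -> MISS (open row4); precharges=4
Acc 11: bank1 row1 -> MISS (open row1); precharges=5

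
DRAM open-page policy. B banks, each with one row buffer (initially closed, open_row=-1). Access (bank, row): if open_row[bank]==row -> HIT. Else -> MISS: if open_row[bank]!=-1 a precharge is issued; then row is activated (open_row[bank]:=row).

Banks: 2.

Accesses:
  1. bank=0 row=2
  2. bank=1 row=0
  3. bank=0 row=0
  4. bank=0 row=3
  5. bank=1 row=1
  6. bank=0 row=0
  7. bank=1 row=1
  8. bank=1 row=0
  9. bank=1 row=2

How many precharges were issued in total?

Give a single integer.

Acc 1: bank0 row2 -> MISS (open row2); precharges=0
Acc 2: bank1 row0 -> MISS (open row0); precharges=0
Acc 3: bank0 row0 -> MISS (open row0); precharges=1
Acc 4: bank0 row3 -> MISS (open row3); precharges=2
Acc 5: bank1 row1 -> MISS (open row1); precharges=3
Acc 6: bank0 row0 -> MISS (open row0); precharges=4
Acc 7: bank1 row1 -> HIT
Acc 8: bank1 row0 -> MISS (open row0); precharges=5
Acc 9: bank1 row2 -> MISS (open row2); precharges=6

Answer: 6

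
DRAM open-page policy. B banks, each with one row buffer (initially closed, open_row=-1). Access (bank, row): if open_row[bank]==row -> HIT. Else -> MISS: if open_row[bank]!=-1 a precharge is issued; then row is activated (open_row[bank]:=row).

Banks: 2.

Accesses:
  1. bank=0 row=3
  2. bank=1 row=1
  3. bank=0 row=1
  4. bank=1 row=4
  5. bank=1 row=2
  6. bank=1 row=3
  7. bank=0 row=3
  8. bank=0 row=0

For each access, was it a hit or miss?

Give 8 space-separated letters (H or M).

Answer: M M M M M M M M

Derivation:
Acc 1: bank0 row3 -> MISS (open row3); precharges=0
Acc 2: bank1 row1 -> MISS (open row1); precharges=0
Acc 3: bank0 row1 -> MISS (open row1); precharges=1
Acc 4: bank1 row4 -> MISS (open row4); precharges=2
Acc 5: bank1 row2 -> MISS (open row2); precharges=3
Acc 6: bank1 row3 -> MISS (open row3); precharges=4
Acc 7: bank0 row3 -> MISS (open row3); precharges=5
Acc 8: bank0 row0 -> MISS (open row0); precharges=6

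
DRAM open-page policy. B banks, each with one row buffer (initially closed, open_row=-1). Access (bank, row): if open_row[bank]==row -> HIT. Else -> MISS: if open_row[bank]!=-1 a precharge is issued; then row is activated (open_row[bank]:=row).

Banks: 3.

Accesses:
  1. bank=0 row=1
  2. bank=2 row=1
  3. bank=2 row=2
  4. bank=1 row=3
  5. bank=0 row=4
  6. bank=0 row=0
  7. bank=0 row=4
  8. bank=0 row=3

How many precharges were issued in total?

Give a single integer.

Answer: 5

Derivation:
Acc 1: bank0 row1 -> MISS (open row1); precharges=0
Acc 2: bank2 row1 -> MISS (open row1); precharges=0
Acc 3: bank2 row2 -> MISS (open row2); precharges=1
Acc 4: bank1 row3 -> MISS (open row3); precharges=1
Acc 5: bank0 row4 -> MISS (open row4); precharges=2
Acc 6: bank0 row0 -> MISS (open row0); precharges=3
Acc 7: bank0 row4 -> MISS (open row4); precharges=4
Acc 8: bank0 row3 -> MISS (open row3); precharges=5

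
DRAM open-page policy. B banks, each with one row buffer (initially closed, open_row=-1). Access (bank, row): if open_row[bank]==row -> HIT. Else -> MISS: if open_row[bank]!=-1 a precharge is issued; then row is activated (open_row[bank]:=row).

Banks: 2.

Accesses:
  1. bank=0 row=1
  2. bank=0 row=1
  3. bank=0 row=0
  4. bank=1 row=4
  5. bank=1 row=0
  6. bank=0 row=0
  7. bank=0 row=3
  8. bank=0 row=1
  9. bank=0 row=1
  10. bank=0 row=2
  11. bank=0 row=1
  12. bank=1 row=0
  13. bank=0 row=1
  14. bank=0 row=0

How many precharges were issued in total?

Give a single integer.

Acc 1: bank0 row1 -> MISS (open row1); precharges=0
Acc 2: bank0 row1 -> HIT
Acc 3: bank0 row0 -> MISS (open row0); precharges=1
Acc 4: bank1 row4 -> MISS (open row4); precharges=1
Acc 5: bank1 row0 -> MISS (open row0); precharges=2
Acc 6: bank0 row0 -> HIT
Acc 7: bank0 row3 -> MISS (open row3); precharges=3
Acc 8: bank0 row1 -> MISS (open row1); precharges=4
Acc 9: bank0 row1 -> HIT
Acc 10: bank0 row2 -> MISS (open row2); precharges=5
Acc 11: bank0 row1 -> MISS (open row1); precharges=6
Acc 12: bank1 row0 -> HIT
Acc 13: bank0 row1 -> HIT
Acc 14: bank0 row0 -> MISS (open row0); precharges=7

Answer: 7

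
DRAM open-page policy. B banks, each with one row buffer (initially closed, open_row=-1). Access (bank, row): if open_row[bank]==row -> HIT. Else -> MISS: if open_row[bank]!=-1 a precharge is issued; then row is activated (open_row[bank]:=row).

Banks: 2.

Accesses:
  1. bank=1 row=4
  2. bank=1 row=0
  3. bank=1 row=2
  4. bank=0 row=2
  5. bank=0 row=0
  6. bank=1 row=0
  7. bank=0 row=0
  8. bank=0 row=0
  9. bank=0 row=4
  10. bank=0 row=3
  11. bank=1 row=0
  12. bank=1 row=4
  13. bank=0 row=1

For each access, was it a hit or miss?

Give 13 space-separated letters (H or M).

Answer: M M M M M M H H M M H M M

Derivation:
Acc 1: bank1 row4 -> MISS (open row4); precharges=0
Acc 2: bank1 row0 -> MISS (open row0); precharges=1
Acc 3: bank1 row2 -> MISS (open row2); precharges=2
Acc 4: bank0 row2 -> MISS (open row2); precharges=2
Acc 5: bank0 row0 -> MISS (open row0); precharges=3
Acc 6: bank1 row0 -> MISS (open row0); precharges=4
Acc 7: bank0 row0 -> HIT
Acc 8: bank0 row0 -> HIT
Acc 9: bank0 row4 -> MISS (open row4); precharges=5
Acc 10: bank0 row3 -> MISS (open row3); precharges=6
Acc 11: bank1 row0 -> HIT
Acc 12: bank1 row4 -> MISS (open row4); precharges=7
Acc 13: bank0 row1 -> MISS (open row1); precharges=8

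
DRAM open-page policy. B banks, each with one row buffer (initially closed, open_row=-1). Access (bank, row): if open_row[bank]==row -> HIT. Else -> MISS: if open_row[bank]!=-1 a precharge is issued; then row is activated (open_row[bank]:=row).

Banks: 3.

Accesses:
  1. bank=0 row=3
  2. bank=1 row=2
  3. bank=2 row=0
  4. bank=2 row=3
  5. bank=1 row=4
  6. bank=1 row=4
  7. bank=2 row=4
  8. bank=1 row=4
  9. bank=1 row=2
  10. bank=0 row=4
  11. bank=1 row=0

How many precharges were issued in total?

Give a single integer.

Answer: 6

Derivation:
Acc 1: bank0 row3 -> MISS (open row3); precharges=0
Acc 2: bank1 row2 -> MISS (open row2); precharges=0
Acc 3: bank2 row0 -> MISS (open row0); precharges=0
Acc 4: bank2 row3 -> MISS (open row3); precharges=1
Acc 5: bank1 row4 -> MISS (open row4); precharges=2
Acc 6: bank1 row4 -> HIT
Acc 7: bank2 row4 -> MISS (open row4); precharges=3
Acc 8: bank1 row4 -> HIT
Acc 9: bank1 row2 -> MISS (open row2); precharges=4
Acc 10: bank0 row4 -> MISS (open row4); precharges=5
Acc 11: bank1 row0 -> MISS (open row0); precharges=6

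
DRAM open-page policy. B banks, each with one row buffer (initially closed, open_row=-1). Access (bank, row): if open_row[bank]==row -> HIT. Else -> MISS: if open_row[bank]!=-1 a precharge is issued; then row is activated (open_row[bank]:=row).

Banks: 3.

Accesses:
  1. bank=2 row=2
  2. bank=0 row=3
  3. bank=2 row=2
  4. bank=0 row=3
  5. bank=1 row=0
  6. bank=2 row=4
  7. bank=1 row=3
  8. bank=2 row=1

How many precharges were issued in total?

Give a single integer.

Answer: 3

Derivation:
Acc 1: bank2 row2 -> MISS (open row2); precharges=0
Acc 2: bank0 row3 -> MISS (open row3); precharges=0
Acc 3: bank2 row2 -> HIT
Acc 4: bank0 row3 -> HIT
Acc 5: bank1 row0 -> MISS (open row0); precharges=0
Acc 6: bank2 row4 -> MISS (open row4); precharges=1
Acc 7: bank1 row3 -> MISS (open row3); precharges=2
Acc 8: bank2 row1 -> MISS (open row1); precharges=3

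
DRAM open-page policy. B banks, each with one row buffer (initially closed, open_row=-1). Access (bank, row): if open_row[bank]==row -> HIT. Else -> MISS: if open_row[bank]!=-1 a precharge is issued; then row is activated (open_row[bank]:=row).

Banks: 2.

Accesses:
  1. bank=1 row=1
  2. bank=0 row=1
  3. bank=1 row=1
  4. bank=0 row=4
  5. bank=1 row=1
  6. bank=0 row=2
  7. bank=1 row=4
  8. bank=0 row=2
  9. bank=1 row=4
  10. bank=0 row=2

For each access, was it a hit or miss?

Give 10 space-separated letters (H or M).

Answer: M M H M H M M H H H

Derivation:
Acc 1: bank1 row1 -> MISS (open row1); precharges=0
Acc 2: bank0 row1 -> MISS (open row1); precharges=0
Acc 3: bank1 row1 -> HIT
Acc 4: bank0 row4 -> MISS (open row4); precharges=1
Acc 5: bank1 row1 -> HIT
Acc 6: bank0 row2 -> MISS (open row2); precharges=2
Acc 7: bank1 row4 -> MISS (open row4); precharges=3
Acc 8: bank0 row2 -> HIT
Acc 9: bank1 row4 -> HIT
Acc 10: bank0 row2 -> HIT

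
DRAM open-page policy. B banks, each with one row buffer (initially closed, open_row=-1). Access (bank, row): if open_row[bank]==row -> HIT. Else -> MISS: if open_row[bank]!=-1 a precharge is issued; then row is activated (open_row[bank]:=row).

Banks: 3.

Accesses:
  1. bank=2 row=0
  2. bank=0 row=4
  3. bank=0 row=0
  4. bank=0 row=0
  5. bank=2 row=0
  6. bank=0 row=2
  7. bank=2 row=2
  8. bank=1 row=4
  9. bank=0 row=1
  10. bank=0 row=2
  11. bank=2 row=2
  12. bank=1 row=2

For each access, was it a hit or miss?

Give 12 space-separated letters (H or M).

Acc 1: bank2 row0 -> MISS (open row0); precharges=0
Acc 2: bank0 row4 -> MISS (open row4); precharges=0
Acc 3: bank0 row0 -> MISS (open row0); precharges=1
Acc 4: bank0 row0 -> HIT
Acc 5: bank2 row0 -> HIT
Acc 6: bank0 row2 -> MISS (open row2); precharges=2
Acc 7: bank2 row2 -> MISS (open row2); precharges=3
Acc 8: bank1 row4 -> MISS (open row4); precharges=3
Acc 9: bank0 row1 -> MISS (open row1); precharges=4
Acc 10: bank0 row2 -> MISS (open row2); precharges=5
Acc 11: bank2 row2 -> HIT
Acc 12: bank1 row2 -> MISS (open row2); precharges=6

Answer: M M M H H M M M M M H M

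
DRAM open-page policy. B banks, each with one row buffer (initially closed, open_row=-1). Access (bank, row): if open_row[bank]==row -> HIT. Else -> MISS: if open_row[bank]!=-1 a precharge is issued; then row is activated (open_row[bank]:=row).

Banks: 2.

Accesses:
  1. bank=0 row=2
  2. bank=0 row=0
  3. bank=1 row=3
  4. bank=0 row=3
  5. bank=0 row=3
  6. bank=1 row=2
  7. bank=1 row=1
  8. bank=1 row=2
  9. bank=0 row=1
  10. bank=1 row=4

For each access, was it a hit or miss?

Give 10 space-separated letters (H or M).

Acc 1: bank0 row2 -> MISS (open row2); precharges=0
Acc 2: bank0 row0 -> MISS (open row0); precharges=1
Acc 3: bank1 row3 -> MISS (open row3); precharges=1
Acc 4: bank0 row3 -> MISS (open row3); precharges=2
Acc 5: bank0 row3 -> HIT
Acc 6: bank1 row2 -> MISS (open row2); precharges=3
Acc 7: bank1 row1 -> MISS (open row1); precharges=4
Acc 8: bank1 row2 -> MISS (open row2); precharges=5
Acc 9: bank0 row1 -> MISS (open row1); precharges=6
Acc 10: bank1 row4 -> MISS (open row4); precharges=7

Answer: M M M M H M M M M M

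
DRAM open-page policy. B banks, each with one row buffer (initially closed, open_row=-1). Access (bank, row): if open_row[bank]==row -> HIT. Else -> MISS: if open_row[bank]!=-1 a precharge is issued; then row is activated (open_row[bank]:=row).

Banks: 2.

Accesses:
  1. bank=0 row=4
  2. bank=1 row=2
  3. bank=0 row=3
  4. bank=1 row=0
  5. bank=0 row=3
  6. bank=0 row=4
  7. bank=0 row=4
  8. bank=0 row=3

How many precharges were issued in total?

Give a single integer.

Acc 1: bank0 row4 -> MISS (open row4); precharges=0
Acc 2: bank1 row2 -> MISS (open row2); precharges=0
Acc 3: bank0 row3 -> MISS (open row3); precharges=1
Acc 4: bank1 row0 -> MISS (open row0); precharges=2
Acc 5: bank0 row3 -> HIT
Acc 6: bank0 row4 -> MISS (open row4); precharges=3
Acc 7: bank0 row4 -> HIT
Acc 8: bank0 row3 -> MISS (open row3); precharges=4

Answer: 4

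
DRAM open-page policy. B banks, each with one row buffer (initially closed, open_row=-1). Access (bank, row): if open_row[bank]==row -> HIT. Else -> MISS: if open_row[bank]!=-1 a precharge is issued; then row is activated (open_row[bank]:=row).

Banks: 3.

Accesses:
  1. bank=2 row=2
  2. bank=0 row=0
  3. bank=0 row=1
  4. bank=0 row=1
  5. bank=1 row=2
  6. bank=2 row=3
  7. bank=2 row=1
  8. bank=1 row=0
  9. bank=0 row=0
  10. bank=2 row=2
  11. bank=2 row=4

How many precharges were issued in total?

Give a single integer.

Acc 1: bank2 row2 -> MISS (open row2); precharges=0
Acc 2: bank0 row0 -> MISS (open row0); precharges=0
Acc 3: bank0 row1 -> MISS (open row1); precharges=1
Acc 4: bank0 row1 -> HIT
Acc 5: bank1 row2 -> MISS (open row2); precharges=1
Acc 6: bank2 row3 -> MISS (open row3); precharges=2
Acc 7: bank2 row1 -> MISS (open row1); precharges=3
Acc 8: bank1 row0 -> MISS (open row0); precharges=4
Acc 9: bank0 row0 -> MISS (open row0); precharges=5
Acc 10: bank2 row2 -> MISS (open row2); precharges=6
Acc 11: bank2 row4 -> MISS (open row4); precharges=7

Answer: 7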